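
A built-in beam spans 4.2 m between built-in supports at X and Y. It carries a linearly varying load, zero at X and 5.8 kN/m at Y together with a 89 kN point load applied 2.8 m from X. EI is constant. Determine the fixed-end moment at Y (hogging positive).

M_Y = 60.49 kN·m

Release both end moments; the primary structure is a simply-supported span XY with redundants M_X and M_Y.
On the primary (simply-supported) span, the end slopes from the loading are:
  at X: triangular load, peak 5.8: 7w₀L³/(360EI) = 8.355/EI
  at Y: triangular load, peak 5.8: w₀L³/(45EI) = 9.549/EI
  at X: point load 89 at a = 2.8: Pab(L + b)/(6LEI) = 77.53/EI
  at Y: point load 89 at a = 2.8: Pab(L + a)/(6LEI) = 96.91/EI
  θ_X0 = 85.88/EI,  θ_Y0 = 106.5/EI
Flexibility coefficients: a unit moment at one end gives L/(3EI) there and L/(6EI) at the far end, so f₁₁ = f₂₂ = 1.4/EI and f₁₂ = f₂₁ = 0.7/EI.
Compatibility — zero rotation at each built-in end:
  1.4 M_X + 0.7 M_Y = 85.88
  0.7 M_X + 1.4 M_Y = 106.5
Solving the pair gives M_X = 31.1 kN·m and M_Y = 60.49 kN·m (hogging).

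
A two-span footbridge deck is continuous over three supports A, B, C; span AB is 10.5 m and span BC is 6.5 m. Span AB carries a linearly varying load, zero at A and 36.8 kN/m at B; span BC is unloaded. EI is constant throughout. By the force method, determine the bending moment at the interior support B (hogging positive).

Take M_B as the redundant. Released structure: two simple spans AB and BC with a hinge at B.
Discontinuity in slope at B on the released structure — sum the simple-span end rotations:
  span AB: triangular load, peak 36.8: w₀L³/(45EI) = 946.7/EI
  relative rotation θ_0 = (946.7 + 0)/EI = 946.7/EI
A unit hogging moment at B produces rotation L₁/(3EI) + L₂/(3EI) = 5.667/EI.
Compatibility: M_B·(L₁+L₂)/(3EI) = θ_0, giving M_B = 167.1 kN·m (hogging).

M_B = 167.1 kN·m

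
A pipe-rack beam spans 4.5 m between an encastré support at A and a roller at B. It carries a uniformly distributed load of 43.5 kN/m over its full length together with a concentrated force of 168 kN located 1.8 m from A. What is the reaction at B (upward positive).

R_B = 108.4 kN

Remove the prop at B; the released (primary) structure is a cantilever built in at A.
Primary-structure tip deflection at B by superposition:
  UDL 43.5: wL⁴/(8EI) = 2230/EI
  point load 168 at a = 1.8: Pa²(3L − a)/(6EI) = 1061/EI
  δ_0 = 3291/EI
Flexibility coefficient — unit upward force at B: δ_{BB} = L³/(3EI) = 30.38/EI.
The prop prevents deflection at B: R_B = δ_0/δ_{BB} = 3291/30.38 = 108.4 kN.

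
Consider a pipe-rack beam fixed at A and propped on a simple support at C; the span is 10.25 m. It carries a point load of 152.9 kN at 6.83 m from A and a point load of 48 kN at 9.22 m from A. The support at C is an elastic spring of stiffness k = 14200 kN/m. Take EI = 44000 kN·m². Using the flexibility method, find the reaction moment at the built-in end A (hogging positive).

M_A = 267.3 kN·m

Remove the prop at C; the released (primary) structure is a cantilever built in at A.
Deflection at C on the released cantilever, summing each load's contribution:
  point load 152.9 at a = 6.83: Pa²(3L − a)/(6EI) = 28435/EI
  point load 48 at a = 9.22: Pa²(3L − a)/(6EI) = 14642/EI
  δ_0 = 43077/EI
Tip deflection under a unit load at C: L³/(3EI) = 359/EI.
With EI = 44000 kN·m²: δ_0 = 0.97903 m and δ_{CC} = 0.008158 m/kN.
Compatibility — the spring shortens by R_C/k under the reaction it provides: δ_0 − R_C·δ_{CC} = R_C/k. With 1/k = 0.00007 m/kN, R_C = δ_0 / (δ_{CC} + 1/k) = 0.97903 / (0.008158 + 0.00007) = 119 kN.
Moment equilibrium about A: M_A = Σ(load moments about A) − R_C·L = 1487 − 119×10.25 = 267.3 kN·m.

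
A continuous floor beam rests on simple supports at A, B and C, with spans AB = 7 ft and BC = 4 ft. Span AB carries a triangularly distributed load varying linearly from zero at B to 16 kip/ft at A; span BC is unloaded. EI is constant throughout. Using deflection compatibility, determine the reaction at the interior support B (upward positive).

R_B = 30.1 kip

Release continuity at B by inserting a hinge; the redundant is the internal moment M_B. The primary structure is two simply-supported spans AB and BC.
Discontinuity in slope at B on the released structure — sum the simple-span end rotations:
  span AB: triangular load, peak 16: 7w₀L³/(360EI) = 106.7/EI
  relative rotation θ_0 = (106.7 + 0)/EI = 106.7/EI
A unit hogging moment at B produces rotation L₁/(3EI) + L₂/(3EI) = 3.667/EI.
Slope continuity at B: θ_0 = M_B·3.667/EI, so M_B = 106.7/3.667 = 29.1 kip·ft (hogging).
Span AB, ΣM about A with M_B applied at B: R_B^{AB}·7 = 130.7 + 29.1, so R_B^{AB} = 22.82 kip and R_A = 56 − 22.82 = 33.18 kip.
Span BC, ΣM about C: R_B^{BC}·4 = 0 + 29.1, so R_B^{BC} = 7.276 kip and R_C = 0 − 7.276 = -7.276 kip.
R_B = 22.82 + 7.276 = 30.1 kip.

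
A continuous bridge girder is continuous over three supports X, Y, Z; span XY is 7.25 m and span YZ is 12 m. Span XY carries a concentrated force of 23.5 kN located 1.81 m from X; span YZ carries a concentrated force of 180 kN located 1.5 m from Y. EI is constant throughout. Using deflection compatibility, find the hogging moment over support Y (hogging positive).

Release continuity at Y by inserting a hinge; the redundant is the internal moment M_Y. The primary structure is two simply-supported spans XY and YZ.
Discontinuity in slope at Y on the released structure — sum the simple-span end rotations:
  span XY: point load 23.5 at a = 1.81: Pab(L + a)/(6LEI) = 48.19/EI
  span YZ: point load 180 at a = 1.5: Pab(L + b)/(6LEI) = 885.9/EI
  relative rotation θ_0 = (48.19 + 885.9)/EI = 934.1/EI
A unit hogging moment at Y produces rotation L₁/(3EI) + L₂/(3EI) = 6.417/EI.
Slope continuity at Y: θ_0 = M_Y·6.417/EI, so M_Y = 934.1/6.417 = 145.6 kN·m (hogging).

M_Y = 145.6 kN·m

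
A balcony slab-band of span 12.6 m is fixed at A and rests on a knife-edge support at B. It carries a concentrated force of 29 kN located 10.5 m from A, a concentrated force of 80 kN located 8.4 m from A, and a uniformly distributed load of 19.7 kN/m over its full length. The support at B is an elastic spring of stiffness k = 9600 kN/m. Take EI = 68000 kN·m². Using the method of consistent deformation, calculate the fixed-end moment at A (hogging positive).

Choose R_B as the redundant. The primary structure is the cantilever fixed at A.
Primary-structure tip deflection at B by superposition:
  point load 29 at a = 10.5: Pa²(3L − a)/(6EI) = 14547/EI
  point load 80 at a = 8.4: Pa²(3L − a)/(6EI) = 27660/EI
  UDL 19.7: wL⁴/(8EI) = 62067/EI
  δ_0 = 104274/EI
Tip deflection under a unit load at B: L³/(3EI) = 666.8/EI.
With EI = 68000 kN·m²: δ_0 = 1.5334 m and δ_{BB} = 0.009806 m/kN.
Compatibility — the spring shortens by R_B/k under the reaction it provides: δ_0 − R_B·δ_{BB} = R_B/k. With 1/k = 0.000104 m/kN, R_B = δ_0 / (δ_{BB} + 1/k) = 1.5334 / (0.009806 + 0.000104) = 154.7 kN.
Moment equilibrium about A: M_A = Σ(load moments about A) − R_B·L = 2540 − 154.7×12.6 = 590.6 kN·m.

M_A = 590.6 kN·m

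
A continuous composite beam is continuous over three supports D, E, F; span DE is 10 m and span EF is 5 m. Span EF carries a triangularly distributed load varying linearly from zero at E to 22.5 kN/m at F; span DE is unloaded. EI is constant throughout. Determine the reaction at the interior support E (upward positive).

Release continuity at E by inserting a hinge; the redundant is the internal moment M_E. The primary structure is two simply-supported spans DE and EF.
End slopes at the hinge E, treating each span as simply supported:
  span EF: triangular load, peak 22.5: 7w₀L³/(360EI) = 54.69/EI
  relative rotation θ_0 = (0 + 54.69)/EI = 54.69/EI
A unit hogging moment at E produces rotation L₁/(3EI) + L₂/(3EI) = 5/EI.
Compatibility: M_E·(L₁+L₂)/(3EI) = θ_0, giving M_E = 10.94 kN·m (hogging).
Span DE, ΣM about D with M_E applied at E: R_E^{DE}·10 = 0 + 10.94, so R_E^{DE} = 1.094 kN and R_D = 0 − 1.094 = -1.094 kN.
Span EF, ΣM about F: R_E^{EF}·5 = 93.75 + 10.94, so R_E^{EF} = 20.94 kN and R_F = 56.25 − 20.94 = 35.31 kN.
R_E = 1.094 + 20.94 = 22.03 kN.

R_E = 22.03 kN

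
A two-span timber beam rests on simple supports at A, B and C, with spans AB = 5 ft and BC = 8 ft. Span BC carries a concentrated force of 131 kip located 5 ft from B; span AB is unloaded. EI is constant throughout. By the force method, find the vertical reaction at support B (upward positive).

Release continuity at B by inserting a hinge; the redundant is the internal moment M_B. The primary structure is two simply-supported spans AB and BC.
Discontinuity in slope at B on the released structure — sum the simple-span end rotations:
  span BC: point load 131 at a = 5: Pab(L + b)/(6LEI) = 450.3/EI
  relative rotation θ_0 = (0 + 450.3)/EI = 450.3/EI
A unit hogging moment at B produces rotation L₁/(3EI) + L₂/(3EI) = 4.333/EI.
Compatibility: M_B·(L₁+L₂)/(3EI) = θ_0, giving M_B = 103.9 kip·ft (hogging).
Span AB, ΣM about A with M_B applied at B: R_B^{AB}·5 = 0 + 103.9, so R_B^{AB} = 20.78 kip and R_A = 0 − 20.78 = -20.78 kip.
Span BC, ΣM about C: R_B^{BC}·8 = 393 + 103.9, so R_B^{BC} = 62.11 kip and R_C = 131 − 62.11 = 68.89 kip.
R_B = 20.78 + 62.11 = 82.9 kip.

R_B = 82.9 kip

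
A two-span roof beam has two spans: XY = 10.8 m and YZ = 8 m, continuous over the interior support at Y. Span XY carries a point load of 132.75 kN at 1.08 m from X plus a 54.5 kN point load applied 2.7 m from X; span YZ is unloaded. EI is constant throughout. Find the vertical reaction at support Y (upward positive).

Take M_Y as the redundant. Released structure: two simple spans XY and YZ with a hinge at Y.
Rotations at Y on the released spans (each span's end-slope, ×1/EI):
  span XY: point load 132.75 at a = 1.08: Pab(L + a)/(6LEI) = 255.5/EI
  span XY: point load 54.5 at a = 2.7: Pab(L + a)/(6LEI) = 248.3/EI
  relative rotation θ_0 = (503.8 + 0)/EI = 503.8/EI
A unit hogging moment at Y produces rotation L₁/(3EI) + L₂/(3EI) = 6.267/EI.
Compatibility: M_Y·(L₁+L₂)/(3EI) = θ_0, giving M_Y = 80.39 kN·m (hogging).
Span XY, ΣM about X with M_Y applied at Y: R_Y^{XY}·10.8 = 290.5 + 80.39, so R_Y^{XY} = 34.34 kN and R_X = 187.2 − 34.34 = 152.9 kN.
Span YZ, ΣM about Z: R_Y^{YZ}·8 = 0 + 80.39, so R_Y^{YZ} = 10.05 kN and R_Z = 0 − 10.05 = -10.05 kN.
R_Y = 34.34 + 10.05 = 44.39 kN.

R_Y = 44.39 kN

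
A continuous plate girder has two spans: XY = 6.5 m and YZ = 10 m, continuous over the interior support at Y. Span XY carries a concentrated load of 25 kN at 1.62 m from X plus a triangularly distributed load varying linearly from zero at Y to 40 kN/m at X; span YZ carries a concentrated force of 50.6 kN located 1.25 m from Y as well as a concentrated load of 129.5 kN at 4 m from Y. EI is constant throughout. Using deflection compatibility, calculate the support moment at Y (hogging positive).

Insert a hinge at Y; M_Y is the redundant, and each span becomes simply supported.
End slopes at the hinge Y, treating each span as simply supported:
  span XY: point load 25 at a = 1.62: Pab(L + a)/(6LEI) = 41.15/EI
  span XY: triangular load, peak 40: 7w₀L³/(360EI) = 213.6/EI
  span YZ: point load 50.6 at a = 1.25: Pab(L + b)/(6LEI) = 172.9/EI
  span YZ: point load 129.5 at a = 4: Pab(L + b)/(6LEI) = 828.8/EI
  relative rotation θ_0 = (254.7 + 1002)/EI = 1256/EI
A unit hogging moment at Y produces rotation L₁/(3EI) + L₂/(3EI) = 5.5/EI.
Slope continuity at Y: θ_0 = M_Y·5.5/EI, so M_Y = 1256/5.5 = 228.5 kN·m (hogging).

M_Y = 228.5 kN·m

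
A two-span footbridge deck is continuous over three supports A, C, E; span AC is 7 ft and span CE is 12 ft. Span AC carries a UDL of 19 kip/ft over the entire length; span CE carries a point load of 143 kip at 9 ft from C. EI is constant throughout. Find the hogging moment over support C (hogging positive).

M_C = 169.9 kip·ft

Release continuity at C by inserting a hinge; the redundant is the internal moment M_C. The primary structure is two simply-supported spans AC and CE.
Rotations at C on the released spans (each span's end-slope, ×1/EI):
  span AC: UDL 19: wL³/(24EI) = 271.5/EI
  span CE: point load 143 at a = 9: Pab(L + b)/(6LEI) = 804.4/EI
  relative rotation θ_0 = (271.5 + 804.4)/EI = 1076/EI
A unit hogging moment at C produces rotation L₁/(3EI) + L₂/(3EI) = 6.333/EI.
Slope continuity at C: θ_0 = M_C·6.333/EI, so M_C = 1076/6.333 = 169.9 kip·ft (hogging).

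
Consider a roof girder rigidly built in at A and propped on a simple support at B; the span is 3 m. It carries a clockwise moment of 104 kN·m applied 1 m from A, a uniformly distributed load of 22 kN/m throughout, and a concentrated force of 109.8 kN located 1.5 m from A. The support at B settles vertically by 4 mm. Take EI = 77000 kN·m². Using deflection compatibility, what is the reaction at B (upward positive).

Take the reaction at B as the redundant and release it; the primary structure is a cantilever fixed at A.
Downward deflection at the released point B due to the loads:
  clockwise couple 104 at a = 1: M₀a(2L − a)/(2EI) = 260/EI
  UDL 22: wL⁴/(8EI) = 222.8/EI
  point load 109.8 at a = 1.5: Pa²(3L − a)/(6EI) = 308.8/EI
  δ_0 = 791.6/EI
Flexibility coefficient — unit upward force at B: δ_{BB} = L³/(3EI) = 9/EI.
With EI = 77000 kN·m²: δ_0 = 0.01028 m and δ_{BB} = 0.000117 m/kN.
Compatibility — the beam at B must follow the support down by 0.004 m: δ_0 − R_B·δ_{BB} = 0.004, so R_B = (0.01028 − 0.004)/0.000117 = 53.73 kN.

R_B = 53.73 kN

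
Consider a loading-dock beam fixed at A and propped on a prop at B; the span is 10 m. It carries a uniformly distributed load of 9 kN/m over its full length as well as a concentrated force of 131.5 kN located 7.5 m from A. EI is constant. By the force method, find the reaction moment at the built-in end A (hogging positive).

Choose R_B as the redundant. The primary structure is the cantilever fixed at A.
Primary-structure tip deflection at B by superposition:
  UDL 9: wL⁴/(8EI) = 11250/EI
  point load 131.5 at a = 7.5: Pa²(3L − a)/(6EI) = 27738/EI
  δ_0 = 38988/EI
Tip deflection under a unit load at B: L³/(3EI) = 333.3/EI.
Compatibility at B: δ_0 − R_B·δ_{BB} = 0, so R_B = 38988/333.3 = 117 kN.
Moment equilibrium about A: M_A = Σ(load moments about A) − R_B·L = 1436 − 117×10 = 266.6 kN·m.

M_A = 266.6 kN·m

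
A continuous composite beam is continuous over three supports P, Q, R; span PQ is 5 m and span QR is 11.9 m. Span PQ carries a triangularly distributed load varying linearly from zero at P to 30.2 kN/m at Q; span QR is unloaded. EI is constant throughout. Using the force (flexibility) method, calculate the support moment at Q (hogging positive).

M_Q = 14.89 kN·m

Take M_Q as the redundant. Released structure: two simple spans PQ and QR with a hinge at Q.
End slopes at the hinge Q, treating each span as simply supported:
  span PQ: triangular load, peak 30.2: w₀L³/(45EI) = 83.89/EI
  relative rotation θ_0 = (83.89 + 0)/EI = 83.89/EI
A unit hogging moment at Q produces rotation L₁/(3EI) + L₂/(3EI) = 5.633/EI.
Slope continuity at Q: θ_0 = M_Q·5.633/EI, so M_Q = 83.89/5.633 = 14.89 kN·m (hogging).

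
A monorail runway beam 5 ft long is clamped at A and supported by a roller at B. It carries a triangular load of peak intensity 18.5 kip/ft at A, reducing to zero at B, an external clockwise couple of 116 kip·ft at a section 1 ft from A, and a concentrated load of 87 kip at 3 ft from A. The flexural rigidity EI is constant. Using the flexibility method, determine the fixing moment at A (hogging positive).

M_A = 157.3 kip·ft

Take the reaction at B as the redundant and release it; the primary structure is a cantilever fixed at A.
Downward deflection at the released point B due to the loads:
  triangular load, peak 18.5 at the fixed end: w₀L⁴/(30EI) = 385.4/EI
  clockwise couple 116 at a = 1: M₀a(2L − a)/(2EI) = 522/EI
  point load 87 at a = 3: Pa²(3L − a)/(6EI) = 1566/EI
  δ_0 = 2473/EI
Tip deflection under a unit load at B: L³/(3EI) = 41.67/EI.
The prop prevents deflection at B: R_B = δ_0/δ_{BB} = 2473/41.67 = 59.36 kip.
Moment equilibrium about A: M_A = Σ(load moments about A) − R_B·L = 454.1 − 59.36×5 = 157.3 kip·ft.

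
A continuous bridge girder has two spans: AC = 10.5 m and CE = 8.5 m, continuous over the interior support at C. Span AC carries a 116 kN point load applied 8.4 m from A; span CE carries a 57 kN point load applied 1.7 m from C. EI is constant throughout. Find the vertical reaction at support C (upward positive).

R_C = 165.7 kN

Take M_C as the redundant. Released structure: two simple spans AC and CE with a hinge at C.
Rotations at C on the released spans (each span's end-slope, ×1/EI):
  span AC: point load 116 at a = 8.4: Pab(L + a)/(6LEI) = 613.9/EI
  span CE: point load 57 at a = 1.7: Pab(L + b)/(6LEI) = 197.7/EI
  relative rotation θ_0 = (613.9 + 197.7)/EI = 811.5/EI
A unit hogging moment at C produces rotation L₁/(3EI) + L₂/(3EI) = 6.333/EI.
Slope continuity at C: θ_0 = M_C·6.333/EI, so M_C = 811.5/6.333 = 128.1 kN·m (hogging).
Span AC, ΣM about A with M_C applied at C: R_C^{AC}·10.5 = 974.4 + 128.1, so R_C^{AC} = 105 kN and R_A = 116 − 105 = 11 kN.
Span CE, ΣM about E: R_C^{CE}·8.5 = 387.6 + 128.1, so R_C^{CE} = 60.68 kN and R_E = 57 − 60.68 = -3.675 kN.
R_C = 105 + 60.68 = 165.7 kN.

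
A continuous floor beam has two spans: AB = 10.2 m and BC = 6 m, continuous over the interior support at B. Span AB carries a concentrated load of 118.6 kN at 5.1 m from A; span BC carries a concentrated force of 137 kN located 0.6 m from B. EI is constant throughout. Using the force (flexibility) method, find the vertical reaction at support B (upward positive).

R_B = 227.3 kN

Take M_B as the redundant. Released structure: two simple spans AB and BC with a hinge at B.
Discontinuity in slope at B on the released structure — sum the simple-span end rotations:
  span AB: point load 118.6 at a = 5.1: Pab(L + a)/(6LEI) = 771.2/EI
  span BC: point load 137 at a = 0.6: Pab(L + b)/(6LEI) = 140.6/EI
  relative rotation θ_0 = (771.2 + 140.6)/EI = 911.8/EI
A unit hogging moment at B produces rotation L₁/(3EI) + L₂/(3EI) = 5.4/EI.
Slope continuity at B: θ_0 = M_B·5.4/EI, so M_B = 911.8/5.4 = 168.8 kN·m (hogging).
Span AB, ΣM about A with M_B applied at B: R_B^{AB}·10.2 = 604.9 + 168.8, so R_B^{AB} = 75.85 kN and R_A = 118.6 − 75.85 = 42.75 kN.
Span BC, ΣM about C: R_B^{BC}·6 = 739.8 + 168.8, so R_B^{BC} = 151.4 kN and R_C = 137 − 151.4 = -14.44 kN.
R_B = 75.85 + 151.4 = 227.3 kN.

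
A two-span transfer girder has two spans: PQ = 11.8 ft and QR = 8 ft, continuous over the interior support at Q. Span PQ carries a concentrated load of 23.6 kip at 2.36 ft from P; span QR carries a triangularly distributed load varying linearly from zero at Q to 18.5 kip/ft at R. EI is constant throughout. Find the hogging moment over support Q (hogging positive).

Insert a hinge at Q; M_Q is the redundant, and each span becomes simply supported.
Rotations at Q on the released spans (each span's end-slope, ×1/EI):
  span PQ: point load 23.6 at a = 2.36: Pab(L + a)/(6LEI) = 105.2/EI
  span QR: triangular load, peak 18.5: 7w₀L³/(360EI) = 184.2/EI
  relative rotation θ_0 = (105.2 + 184.2)/EI = 289.3/EI
A unit hogging moment at Q produces rotation L₁/(3EI) + L₂/(3EI) = 6.6/EI.
Compatibility: M_Q·(L₁+L₂)/(3EI) = θ_0, giving M_Q = 43.84 kip·ft (hogging).

M_Q = 43.84 kip·ft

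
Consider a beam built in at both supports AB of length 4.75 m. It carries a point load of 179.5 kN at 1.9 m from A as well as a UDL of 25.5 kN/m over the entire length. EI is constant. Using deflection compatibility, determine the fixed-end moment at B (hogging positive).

Release both end moments; the primary structure is a simply-supported span AB with redundants M_A and M_B.
Simple-span end rotations at A and B under the given loads:
  at A: point load 179.5 at a = 1.9: Pab(L + b)/(6LEI) = 259.2/EI
  at B: point load 179.5 at a = 1.9: Pab(L + a)/(6LEI) = 226.8/EI
  at A: UDL 25.5: wL³/(24EI) = 113.9/EI
  at B: UDL 25.5: wL³/(24EI) = 113.9/EI
  θ_A0 = 373.1/EI,  θ_B0 = 340.7/EI
Flexibility coefficients: a unit moment at one end gives L/(3EI) there and L/(6EI) at the far end, so f₁₁ = f₂₂ = 1.583/EI and f₁₂ = f₂₁ = 0.7917/EI.
Compatibility — zero rotation at each built-in end:
  1.583 M_A + 0.7917 M_B = 373.1
  0.7917 M_A + 1.583 M_B = 340.7
Solving the pair gives M_A = 170.7 kN·m and M_B = 129.8 kN·m (hogging).

M_B = 129.8 kN·m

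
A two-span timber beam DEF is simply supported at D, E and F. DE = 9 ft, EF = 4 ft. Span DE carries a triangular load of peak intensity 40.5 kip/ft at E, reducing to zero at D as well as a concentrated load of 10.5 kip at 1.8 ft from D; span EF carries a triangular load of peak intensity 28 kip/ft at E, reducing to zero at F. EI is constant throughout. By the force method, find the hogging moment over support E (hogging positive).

Release continuity at E by inserting a hinge; the redundant is the internal moment M_E. The primary structure is two simply-supported spans DE and EF.
Rotations at E on the released spans (each span's end-slope, ×1/EI):
  span DE: triangular load, peak 40.5: w₀L³/(45EI) = 656.1/EI
  span DE: point load 10.5 at a = 1.8: Pab(L + a)/(6LEI) = 27.22/EI
  span EF: triangular load, peak 28: w₀L³/(45EI) = 39.82/EI
  relative rotation θ_0 = (683.3 + 39.82)/EI = 723.1/EI
A unit hogging moment at E produces rotation L₁/(3EI) + L₂/(3EI) = 4.333/EI.
Compatibility: M_E·(L₁+L₂)/(3EI) = θ_0, giving M_E = 166.9 kip·ft (hogging).

M_E = 166.9 kip·ft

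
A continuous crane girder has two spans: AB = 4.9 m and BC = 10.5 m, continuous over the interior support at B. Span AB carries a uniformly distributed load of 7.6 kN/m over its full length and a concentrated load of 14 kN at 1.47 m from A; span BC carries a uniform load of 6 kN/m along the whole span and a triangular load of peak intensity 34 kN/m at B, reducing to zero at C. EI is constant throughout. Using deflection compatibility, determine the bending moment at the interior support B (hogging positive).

Release continuity at B by inserting a hinge; the redundant is the internal moment M_B. The primary structure is two simply-supported spans AB and BC.
End slopes at the hinge B, treating each span as simply supported:
  span AB: UDL 7.6: wL³/(24EI) = 37.26/EI
  span AB: point load 14 at a = 1.47: Pab(L + a)/(6LEI) = 15.29/EI
  span BC: UDL 6: wL³/(24EI) = 289.4/EI
  span BC: triangular load, peak 34: w₀L³/(45EI) = 874.6/EI
  relative rotation θ_0 = (52.55 + 1164)/EI = 1217/EI
A unit hogging moment at B produces rotation L₁/(3EI) + L₂/(3EI) = 5.133/EI.
Slope continuity at B: θ_0 = M_B·5.133/EI, so M_B = 1217/5.133 = 237 kN·m (hogging).

M_B = 237 kN·m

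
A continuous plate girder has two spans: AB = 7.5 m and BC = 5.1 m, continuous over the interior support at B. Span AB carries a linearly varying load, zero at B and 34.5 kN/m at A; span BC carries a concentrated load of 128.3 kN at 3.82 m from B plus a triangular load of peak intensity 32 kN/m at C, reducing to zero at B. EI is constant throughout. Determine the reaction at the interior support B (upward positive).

R_B = 141.5 kN

Release continuity at B by inserting a hinge; the redundant is the internal moment M_B. The primary structure is two simply-supported spans AB and BC.
Discontinuity in slope at B on the released structure — sum the simple-span end rotations:
  span AB: triangular load, peak 34.5: 7w₀L³/(360EI) = 283/EI
  span BC: point load 128.3 at a = 3.82: Pab(L + b)/(6LEI) = 130.8/EI
  span BC: triangular load, peak 32: 7w₀L³/(360EI) = 82.54/EI
  relative rotation θ_0 = (283 + 213.3)/EI = 496.3/EI
A unit hogging moment at B produces rotation L₁/(3EI) + L₂/(3EI) = 4.2/EI.
Slope continuity at B: θ_0 = M_B·4.2/EI, so M_B = 496.3/4.2 = 118.2 kN·m (hogging).
Span AB, ΣM about A with M_B applied at B: R_B^{AB}·7.5 = 323.4 + 118.2, so R_B^{AB} = 58.88 kN and R_A = 129.4 − 58.88 = 70.49 kN.
Span BC, ΣM about C: R_B^{BC}·5.1 = 302.9 + 118.2, so R_B^{BC} = 82.57 kN and R_C = 209.9 − 82.57 = 127.3 kN.
R_B = 58.88 + 82.57 = 141.5 kN.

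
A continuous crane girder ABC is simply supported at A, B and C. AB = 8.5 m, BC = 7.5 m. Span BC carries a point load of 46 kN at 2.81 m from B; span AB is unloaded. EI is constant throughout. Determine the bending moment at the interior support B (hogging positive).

M_B = 30.79 kN·m

Release continuity at B by inserting a hinge; the redundant is the internal moment M_B. The primary structure is two simply-supported spans AB and BC.
Rotations at B on the released spans (each span's end-slope, ×1/EI):
  span BC: point load 46 at a = 2.81: Pab(L + b)/(6LEI) = 164.2/EI
  relative rotation θ_0 = (0 + 164.2)/EI = 164.2/EI
A unit hogging moment at B produces rotation L₁/(3EI) + L₂/(3EI) = 5.333/EI.
Slope continuity at B: θ_0 = M_B·5.333/EI, so M_B = 164.2/5.333 = 30.79 kN·m (hogging).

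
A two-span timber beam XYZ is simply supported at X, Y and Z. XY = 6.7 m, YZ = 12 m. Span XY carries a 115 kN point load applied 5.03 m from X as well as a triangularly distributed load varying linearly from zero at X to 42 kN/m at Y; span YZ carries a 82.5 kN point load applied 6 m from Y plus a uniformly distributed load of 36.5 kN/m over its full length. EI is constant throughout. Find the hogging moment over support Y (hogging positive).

M_Y = 631 kN·m

Insert a hinge at Y; M_Y is the redundant, and each span becomes simply supported.
Discontinuity in slope at Y on the released structure — sum the simple-span end rotations:
  span XY: point load 115 at a = 5.03: Pab(L + a)/(6LEI) = 281.9/EI
  span XY: triangular load, peak 42: w₀L³/(45EI) = 280.7/EI
  span YZ: point load 82.5 at a = 6: Pab(L + b)/(6LEI) = 742.5/EI
  span YZ: UDL 36.5: wL³/(24EI) = 2628/EI
  relative rotation θ_0 = (562.6 + 3370)/EI = 3933/EI
A unit hogging moment at Y produces rotation L₁/(3EI) + L₂/(3EI) = 6.233/EI.
Compatibility: M_Y·(L₁+L₂)/(3EI) = θ_0, giving M_Y = 631 kN·m (hogging).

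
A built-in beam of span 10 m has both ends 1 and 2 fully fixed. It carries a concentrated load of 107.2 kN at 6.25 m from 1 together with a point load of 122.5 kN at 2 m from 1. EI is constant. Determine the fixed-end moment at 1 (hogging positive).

M_1 = 251 kN·m

Release both end moments; the primary structure is a simply-supported span 12 with redundants M_1 and M_2.
End rotations of the released simple span under the applied load (×1/EI):
  at 1: point load 107.2 at a = 6.25: Pab(L + b)/(6LEI) = 575.8/EI
  at 2: point load 107.2 at a = 6.25: Pab(L + a)/(6LEI) = 680.5/EI
  at 1: point load 122.5 at a = 2: Pab(L + b)/(6LEI) = 588/EI
  at 2: point load 122.5 at a = 2: Pab(L + a)/(6LEI) = 392/EI
  θ_10 = 1164/EI,  θ_20 = 1072/EI
Flexibility coefficients: a unit moment at one end gives L/(3EI) there and L/(6EI) at the far end, so f₁₁ = f₂₂ = 3.333/EI and f₁₂ = f₂₁ = 1.667/EI.
Compatibility — zero rotation at each built-in end:
  3.333 M_1 + 1.667 M_2 = 1164
  1.667 M_1 + 3.333 M_2 = 1072
Solving the pair gives M_1 = 251 kN·m and M_2 = 196.2 kN·m (hogging).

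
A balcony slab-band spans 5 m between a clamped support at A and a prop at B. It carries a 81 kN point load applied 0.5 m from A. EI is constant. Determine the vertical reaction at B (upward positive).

Choose R_B as the redundant. The primary structure is the cantilever fixed at A.
Downward deflection at the released point B due to the loads:
  point load 81 at a = 0.5: Pa²(3L − a)/(6EI) = 48.94/EI
Flexibility coefficient — unit upward force at B: δ_{BB} = L³/(3EI) = 41.67/EI.
Compatibility at B: δ_0 − R_B·δ_{BB} = 0, so R_B = 48.94/41.67 = 1.175 kN.

R_B = 1.175 kN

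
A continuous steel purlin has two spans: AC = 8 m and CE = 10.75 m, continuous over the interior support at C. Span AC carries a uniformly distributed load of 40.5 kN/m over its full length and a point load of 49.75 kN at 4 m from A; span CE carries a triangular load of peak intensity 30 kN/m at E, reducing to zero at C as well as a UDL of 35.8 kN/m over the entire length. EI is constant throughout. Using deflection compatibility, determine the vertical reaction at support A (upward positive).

Take M_C as the redundant. Released structure: two simple spans AC and CE with a hinge at C.
Rotations at C on the released spans (each span's end-slope, ×1/EI):
  span AC: UDL 40.5: wL³/(24EI) = 864/EI
  span AC: point load 49.75 at a = 4: Pab(L + a)/(6LEI) = 199/EI
  span CE: triangular load, peak 30: 7w₀L³/(360EI) = 724.7/EI
  span CE: UDL 35.8: wL³/(24EI) = 1853/EI
  relative rotation θ_0 = (1063 + 2578)/EI = 3641/EI
A unit hogging moment at C produces rotation L₁/(3EI) + L₂/(3EI) = 6.25/EI.
Compatibility: M_C·(L₁+L₂)/(3EI) = θ_0, giving M_C = 582.5 kN·m (hogging).
Span AC, ΣM about A with M_C applied at C: R_C^{AC}·8 = 1495 + 582.5, so R_C^{AC} = 259.7 kN and R_A = 373.8 − 259.7 = 114.1 kN.

R_A = 114.1 kN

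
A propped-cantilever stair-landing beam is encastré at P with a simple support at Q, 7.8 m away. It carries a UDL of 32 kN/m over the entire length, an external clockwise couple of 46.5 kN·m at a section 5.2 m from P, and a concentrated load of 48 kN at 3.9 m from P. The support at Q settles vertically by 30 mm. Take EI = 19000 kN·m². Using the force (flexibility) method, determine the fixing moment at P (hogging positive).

M_P = 326.2 kN·m

Release the roller at Q. Primary structure: cantilever fixed at P.
Downward deflection at the released point Q due to the loads:
  UDL 32: wL⁴/(8EI) = 14806/EI
  clockwise couple 46.5 at a = 5.2: M₀a(2L − a)/(2EI) = 1257/EI
  point load 48 at a = 3.9: Pa²(3L − a)/(6EI) = 2373/EI
  δ_0 = 18436/EI
Tip deflection under a unit load at Q: L³/(3EI) = 158.2/EI.
With EI = 19000 kN·m²: δ_0 = 0.97032 m and δ_{QQ} = 0.008325 m/kN.
Compatibility — the beam at Q must follow the support down by 0.03 m: δ_0 − R_Q·δ_{QQ} = 0.03, so R_Q = (0.97032 − 0.03)/0.008325 = 112.9 kN.
Moment equilibrium about P: M_P = Σ(load moments about P) − R_Q·L = 1207 − 112.9×7.8 = 326.2 kN·m.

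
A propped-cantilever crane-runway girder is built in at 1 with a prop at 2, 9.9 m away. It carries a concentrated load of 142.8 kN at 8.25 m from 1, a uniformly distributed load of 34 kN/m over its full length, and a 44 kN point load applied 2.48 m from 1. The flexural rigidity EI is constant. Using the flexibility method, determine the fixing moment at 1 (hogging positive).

M_1 = 602.6 kN·m

Choose R_2 as the redundant. The primary structure is the cantilever fixed at 1.
Free-end deflection of the primary structure under the applied loading (downward +):
  point load 142.8 at a = 8.25: Pa²(3L − a)/(6EI) = 34747/EI
  UDL 34: wL⁴/(8EI) = 40825/EI
  point load 44 at a = 2.48: Pa²(3L − a)/(6EI) = 1228/EI
  δ_0 = 76800/EI
Flexibility coefficient — unit upward force at 2: δ_{22} = L³/(3EI) = 323.4/EI.
Compatibility at 2: δ_0 − R_2·δ_{22} = 0, so R_2 = 76800/323.4 = 237.5 kN.
Moment equilibrium about 1: M_1 = Σ(load moments about 1) − R_2·L = 2953 − 237.5×9.9 = 602.6 kN·m.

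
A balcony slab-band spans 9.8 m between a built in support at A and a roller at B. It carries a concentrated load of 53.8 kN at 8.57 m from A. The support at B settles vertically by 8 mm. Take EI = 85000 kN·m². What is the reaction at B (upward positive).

Take the reaction at B as the redundant and release it; the primary structure is a cantilever fixed at A.
Primary-structure tip deflection at B by superposition:
  point load 53.8 at a = 8.57: Pa²(3L − a)/(6EI) = 13718/EI
Tip deflection under a unit load at B: L³/(3EI) = 313.7/EI.
With EI = 85000 kN·m²: δ_0 = 0.16138 m and δ_{BB} = 0.003691 m/kN.
Compatibility — the beam at B must follow the support down by 0.008 m: δ_0 − R_B·δ_{BB} = 0.008, so R_B = (0.16138 − 0.008)/0.003691 = 41.56 kN.

R_B = 41.56 kN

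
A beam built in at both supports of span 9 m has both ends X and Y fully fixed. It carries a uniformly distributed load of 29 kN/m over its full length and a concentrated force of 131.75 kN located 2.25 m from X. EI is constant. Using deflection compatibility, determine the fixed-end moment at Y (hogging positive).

M_Y = 251.3 kN·m

Take the two fixed-end moments M_X, M_Y as redundants; the released structure is the simple span XY.
Simple-span end rotations at X and Y under the given loads:
  at X: UDL 29: wL³/(24EI) = 880.9/EI
  at Y: UDL 29: wL³/(24EI) = 880.9/EI
  at X: point load 131.75 at a = 2.25: Pab(L + b)/(6LEI) = 583.6/EI
  at Y: point load 131.75 at a = 2.25: Pab(L + a)/(6LEI) = 416.9/EI
  θ_X0 = 1464/EI,  θ_Y0 = 1298/EI
Flexibility coefficients: a unit moment at one end gives L/(3EI) there and L/(6EI) at the far end, so f₁₁ = f₂₂ = 3/EI and f₁₂ = f₂₁ = 1.5/EI.
Compatibility — zero rotation at each built-in end:
  3 M_X + 1.5 M_Y = 1464
  1.5 M_X + 3 M_Y = 1298
Solving the pair gives M_X = 362.5 kN·m and M_Y = 251.3 kN·m (hogging).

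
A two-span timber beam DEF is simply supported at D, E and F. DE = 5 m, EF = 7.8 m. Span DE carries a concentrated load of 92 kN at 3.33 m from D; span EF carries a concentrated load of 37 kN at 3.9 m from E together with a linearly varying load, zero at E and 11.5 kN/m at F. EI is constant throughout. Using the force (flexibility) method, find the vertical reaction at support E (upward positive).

R_E = 124.6 kN

Insert a hinge at E; M_E is the redundant, and each span becomes simply supported.
Discontinuity in slope at E on the released structure — sum the simple-span end rotations:
  span DE: point load 92 at a = 3.33: Pab(L + a)/(6LEI) = 142.1/EI
  span EF: point load 37 at a = 3.9: Pab(L + b)/(6LEI) = 140.7/EI
  span EF: triangular load, peak 11.5: 7w₀L³/(360EI) = 106.1/EI
  relative rotation θ_0 = (142.1 + 246.8)/EI = 388.9/EI
A unit hogging moment at E produces rotation L₁/(3EI) + L₂/(3EI) = 4.267/EI.
Compatibility: M_E·(L₁+L₂)/(3EI) = θ_0, giving M_E = 91.14 kN·m (hogging).
Span DE, ΣM about D with M_E applied at E: R_E^{DE}·5 = 306.4 + 91.14, so R_E^{DE} = 79.5 kN and R_D = 92 − 79.5 = 12.5 kN.
Span EF, ΣM about F: R_E^{EF}·7.8 = 260.9 + 91.14, so R_E^{EF} = 45.13 kN and R_F = 81.85 − 45.13 = 36.72 kN.
R_E = 79.5 + 45.13 = 124.6 kN.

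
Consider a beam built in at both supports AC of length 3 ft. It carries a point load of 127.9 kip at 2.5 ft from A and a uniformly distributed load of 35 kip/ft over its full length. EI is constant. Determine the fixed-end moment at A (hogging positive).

M_A = 35.13 kip·ft

Take the two fixed-end moments M_A, M_C as redundants; the released structure is the simple span AC.
End rotations of the released simple span under the applied load (×1/EI):
  at A: point load 127.9 at a = 2.5: Pab(L + b)/(6LEI) = 31.09/EI
  at C: point load 127.9 at a = 2.5: Pab(L + a)/(6LEI) = 48.85/EI
  at A: UDL 35: wL³/(24EI) = 39.38/EI
  at C: UDL 35: wL³/(24EI) = 39.38/EI
  θ_A0 = 70.46/EI,  θ_C0 = 88.23/EI
Flexibility coefficients: a unit moment at one end gives L/(3EI) there and L/(6EI) at the far end, so f₁₁ = f₂₂ = 1/EI and f₁₂ = f₂₁ = 0.5/EI.
Compatibility — zero rotation at each built-in end:
  1 M_A + 0.5 M_C = 70.46
  0.5 M_A + 1 M_C = 88.23
Solving the pair gives M_A = 35.13 kip·ft and M_C = 70.66 kip·ft (hogging).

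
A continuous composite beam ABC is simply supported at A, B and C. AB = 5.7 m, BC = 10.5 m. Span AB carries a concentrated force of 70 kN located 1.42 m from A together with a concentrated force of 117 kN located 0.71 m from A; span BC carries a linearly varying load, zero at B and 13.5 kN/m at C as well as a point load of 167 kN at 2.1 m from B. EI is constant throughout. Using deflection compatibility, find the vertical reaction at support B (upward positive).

R_B = 257.1 kN

Release continuity at B by inserting a hinge; the redundant is the internal moment M_B. The primary structure is two simply-supported spans AB and BC.
End slopes at the hinge B, treating each span as simply supported:
  span AB: point load 70 at a = 1.42: Pab(L + a)/(6LEI) = 88.57/EI
  span AB: point load 117 at a = 0.71: Pab(L + a)/(6LEI) = 77.69/EI
  span BC: triangular load, peak 13.5: 7w₀L³/(360EI) = 303.9/EI
  span BC: point load 167 at a = 2.1: Pab(L + b)/(6LEI) = 883.8/EI
  relative rotation θ_0 = (166.3 + 1188)/EI = 1354/EI
A unit hogging moment at B produces rotation L₁/(3EI) + L₂/(3EI) = 5.4/EI.
Slope continuity at B: θ_0 = M_B·5.4/EI, so M_B = 1354/5.4 = 250.7 kN·m (hogging).
Span AB, ΣM about A with M_B applied at B: R_B^{AB}·5.7 = 182.5 + 250.7, so R_B^{AB} = 76 kN and R_A = 187 − 76 = 111 kN.
Span BC, ΣM about C: R_B^{BC}·10.5 = 1651 + 250.7, so R_B^{BC} = 181.1 kN and R_C = 237.9 − 181.1 = 56.77 kN.
R_B = 76 + 181.1 = 257.1 kN.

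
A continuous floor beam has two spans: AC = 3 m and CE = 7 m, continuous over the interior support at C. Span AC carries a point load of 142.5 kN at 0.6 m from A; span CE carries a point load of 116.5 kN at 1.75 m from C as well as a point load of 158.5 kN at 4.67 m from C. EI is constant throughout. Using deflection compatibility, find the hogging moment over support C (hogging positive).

M_C = 220.9 kN·m

Insert a hinge at C; M_C is the redundant, and each span becomes simply supported.
Rotations at C on the released spans (each span's end-slope, ×1/EI):
  span AC: point load 142.5 at a = 0.6: Pab(L + a)/(6LEI) = 41.04/EI
  span CE: point load 116.5 at a = 1.75: Pab(L + b)/(6LEI) = 312.2/EI
  span CE: point load 158.5 at a = 4.67: Pab(L + b)/(6LEI) = 383.1/EI
  relative rotation θ_0 = (41.04 + 695.3)/EI = 736.3/EI
A unit hogging moment at C produces rotation L₁/(3EI) + L₂/(3EI) = 3.333/EI.
Compatibility: M_C·(L₁+L₂)/(3EI) = θ_0, giving M_C = 220.9 kN·m (hogging).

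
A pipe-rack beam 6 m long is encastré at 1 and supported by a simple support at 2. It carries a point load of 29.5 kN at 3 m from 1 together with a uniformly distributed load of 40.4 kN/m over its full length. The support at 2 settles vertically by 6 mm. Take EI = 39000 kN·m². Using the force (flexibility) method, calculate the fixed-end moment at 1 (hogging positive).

Take the reaction at 2 as the redundant and release it; the primary structure is a cantilever fixed at 1.
Downward deflection at the released point 2 due to the loads:
  point load 29.5 at a = 3: Pa²(3L − a)/(6EI) = 663.8/EI
  UDL 40.4: wL⁴/(8EI) = 6545/EI
  δ_0 = 7209/EI
Flexibility coefficient — unit upward force at 2: δ_{22} = L³/(3EI) = 72/EI.
With EI = 39000 kN·m²: δ_0 = 0.18483 m and δ_{22} = 0.001846 m/kN.
Compatibility — the beam at 2 must follow the support down by 0.006 m: δ_0 − R_2·δ_{22} = 0.006, so R_2 = (0.18483 − 0.006)/0.001846 = 96.87 kN.
Moment equilibrium about 1: M_1 = Σ(load moments about 1) − R_2·L = 815.7 − 96.87×6 = 234.5 kN·m.

M_1 = 234.5 kN·m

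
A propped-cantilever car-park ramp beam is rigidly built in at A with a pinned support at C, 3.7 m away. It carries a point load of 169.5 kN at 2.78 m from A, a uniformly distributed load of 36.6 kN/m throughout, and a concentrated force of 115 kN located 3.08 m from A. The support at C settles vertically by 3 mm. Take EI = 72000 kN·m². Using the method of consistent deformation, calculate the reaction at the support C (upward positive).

Remove the prop at C; the released (primary) structure is a cantilever built in at A.
Primary-structure tip deflection at C by superposition:
  point load 169.5 at a = 2.78: Pa²(3L − a)/(6EI) = 1816/EI
  UDL 36.6: wL⁴/(8EI) = 857.4/EI
  point load 115 at a = 3.08: Pa²(3L − a)/(6EI) = 1458/EI
  δ_0 = 4132/EI
Flexibility coefficient — unit upward force at C: δ_{CC} = L³/(3EI) = 16.88/EI.
With EI = 72000 kN·m²: δ_0 = 0.057391 m and δ_{CC} = 0.000235 m/kN.
Compatibility — the beam at C must follow the support down by 0.003 m: δ_0 − R_C·δ_{CC} = 0.003, so R_C = (0.057391 − 0.003)/0.000235 = 231.9 kN.

R_C = 231.9 kN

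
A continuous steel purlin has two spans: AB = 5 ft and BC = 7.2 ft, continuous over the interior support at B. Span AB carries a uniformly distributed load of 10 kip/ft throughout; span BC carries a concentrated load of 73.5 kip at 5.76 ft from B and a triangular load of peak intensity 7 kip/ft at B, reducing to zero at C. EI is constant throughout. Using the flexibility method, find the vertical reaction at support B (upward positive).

Take M_B as the redundant. Released structure: two simple spans AB and BC with a hinge at B.
End slopes at the hinge B, treating each span as simply supported:
  span AB: UDL 10: wL³/(24EI) = 52.08/EI
  span BC: point load 73.5 at a = 5.76: Pab(L + b)/(6LEI) = 121.9/EI
  span BC: triangular load, peak 7: w₀L³/(45EI) = 58.06/EI
  relative rotation θ_0 = (52.08 + 180)/EI = 232.1/EI
A unit hogging moment at B produces rotation L₁/(3EI) + L₂/(3EI) = 4.067/EI.
Slope continuity at B: θ_0 = M_B·4.067/EI, so M_B = 232.1/4.067 = 57.07 kip·ft (hogging).
Span AB, ΣM about A with M_B applied at B: R_B^{AB}·5 = 125 + 57.07, so R_B^{AB} = 36.41 kip and R_A = 50 − 36.41 = 13.59 kip.
Span BC, ΣM about C: R_B^{BC}·7.2 = 226.8 + 57.07, so R_B^{BC} = 39.43 kip and R_C = 98.7 − 39.43 = 59.27 kip.
R_B = 36.41 + 39.43 = 75.84 kip.

R_B = 75.84 kip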